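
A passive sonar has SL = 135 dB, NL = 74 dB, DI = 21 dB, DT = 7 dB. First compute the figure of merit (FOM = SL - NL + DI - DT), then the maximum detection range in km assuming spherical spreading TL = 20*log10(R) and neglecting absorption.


Step 1: FOM = SL - NL + DI - DT = 135 - 74 + 21 - 7 = 75 dB
Step 2: at max range FOM = TL = 20*log10(R), so R = 10^(75/20) = 5623.41 m = 5.62 km

5.62 km


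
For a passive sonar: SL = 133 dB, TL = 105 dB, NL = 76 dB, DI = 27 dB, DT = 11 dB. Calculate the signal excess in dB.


SE = SL - TL - NL + DI - DT = 133 - 105 - 76 + 27 - 11 = -32

-32 dB


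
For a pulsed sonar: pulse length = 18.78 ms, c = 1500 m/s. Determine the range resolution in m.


dR = c*tau/2 = 1500 * 18.78e-3 / 2 = 14.085

14.085 m


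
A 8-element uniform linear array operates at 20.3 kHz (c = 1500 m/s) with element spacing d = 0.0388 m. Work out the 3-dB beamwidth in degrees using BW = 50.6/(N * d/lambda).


Step 1: lambda = 1500/20300 = 0.07389 m
Step 2: d/lambda = 0.0388/0.07389 = 0.5251
Step 3: BW = 50.6/(N * d/lambda) = 50.6/(8 * 0.5251) = 12.05

12.05 deg


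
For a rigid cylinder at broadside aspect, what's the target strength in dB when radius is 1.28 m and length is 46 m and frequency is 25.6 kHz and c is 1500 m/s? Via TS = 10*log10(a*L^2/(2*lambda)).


43.64 dB


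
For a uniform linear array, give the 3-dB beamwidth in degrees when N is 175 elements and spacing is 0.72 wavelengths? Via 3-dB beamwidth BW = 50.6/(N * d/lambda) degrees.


BW = 50.6 / (175 * 0.72) = 50.6 / 126.0 = 0.4

0.4 deg


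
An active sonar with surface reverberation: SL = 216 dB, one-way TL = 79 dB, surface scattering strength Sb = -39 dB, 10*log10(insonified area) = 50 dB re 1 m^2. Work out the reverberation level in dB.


69 dB


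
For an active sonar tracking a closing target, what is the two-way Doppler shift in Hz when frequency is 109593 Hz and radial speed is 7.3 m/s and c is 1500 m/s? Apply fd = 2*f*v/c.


fd = 2*f*v/c = 2 * 109593 * 7.3 / 1500 = 1066.71

1066.71 Hz


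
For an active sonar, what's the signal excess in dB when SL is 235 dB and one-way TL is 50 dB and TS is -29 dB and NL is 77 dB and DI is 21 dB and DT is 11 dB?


SE = SL - 2*TL + TS - NL + DI - DT = 235 - 2*50 + (-29) - 77 + 21 - 11 = 39

39 dB


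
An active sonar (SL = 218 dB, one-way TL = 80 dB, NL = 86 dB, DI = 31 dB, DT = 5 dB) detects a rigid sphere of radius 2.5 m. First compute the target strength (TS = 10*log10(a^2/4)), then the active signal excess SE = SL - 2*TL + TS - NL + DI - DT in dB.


Step 1: TS = 10*log10(2.5^2/4) = 1.94 dB
Step 2: SE = SL - 2*TL + TS - NL + DI - DT = 218 - 2*80 + (1.94) - 86 + 31 - 5 = -0.06

-0.06 dB


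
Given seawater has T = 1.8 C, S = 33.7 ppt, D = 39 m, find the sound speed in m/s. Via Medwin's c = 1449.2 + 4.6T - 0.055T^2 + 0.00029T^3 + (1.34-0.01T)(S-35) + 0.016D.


c = 1449.2 + 4.6*1.8 - 0.055*1.8^2 + 0.00029*1.8^3 + (1.34 - 0.01*1.8)*(33.7 - 35) + 0.016*39 = 1456.21

1456.21 m/s


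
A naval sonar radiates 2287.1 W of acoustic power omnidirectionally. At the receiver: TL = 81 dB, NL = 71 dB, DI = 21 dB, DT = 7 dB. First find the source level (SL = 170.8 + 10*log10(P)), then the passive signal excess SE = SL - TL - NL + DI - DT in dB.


Step 1: SL = 170.8 + 10*log10(2287.1) = 204.39 dB
Step 2: SE = SL - TL - NL + DI - DT = 204.39 - 81 - 71 + 21 - 7 = 66.39

66.39 dB


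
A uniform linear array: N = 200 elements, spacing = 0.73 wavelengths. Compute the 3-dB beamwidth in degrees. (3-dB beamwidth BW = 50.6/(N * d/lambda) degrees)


BW = 50.6 / (200 * 0.73) = 50.6 / 146.0 = 0.35

0.35 deg


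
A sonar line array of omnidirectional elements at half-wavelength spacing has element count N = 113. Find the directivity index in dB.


DI = 10*log10(113) = 20.53

20.53 dB


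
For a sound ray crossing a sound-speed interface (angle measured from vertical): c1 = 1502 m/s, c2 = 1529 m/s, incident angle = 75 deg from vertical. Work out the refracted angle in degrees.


79.51 deg


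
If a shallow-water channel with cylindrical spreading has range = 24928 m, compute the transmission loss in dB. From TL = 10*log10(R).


43.97 dB


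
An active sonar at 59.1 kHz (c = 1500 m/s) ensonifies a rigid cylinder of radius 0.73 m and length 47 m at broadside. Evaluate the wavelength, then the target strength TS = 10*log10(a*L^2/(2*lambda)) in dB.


Step 1: lambda = c/f = 1500/59100 = 0.02538 m
Step 2: TS = 10*log10(a*L^2/(2*lambda)) = 10*log10(0.73*47^2/(2*0.02538)) = 45.02

45.02 dB


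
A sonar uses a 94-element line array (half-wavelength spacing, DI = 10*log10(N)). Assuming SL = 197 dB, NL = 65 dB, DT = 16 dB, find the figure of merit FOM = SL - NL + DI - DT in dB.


Step 1: DI = 10*log10(94) = 19.73 dB
Step 2: FOM = SL - NL + DI - DT = 197 - 65 + 19.73 - 16 = 135.73

135.73 dB


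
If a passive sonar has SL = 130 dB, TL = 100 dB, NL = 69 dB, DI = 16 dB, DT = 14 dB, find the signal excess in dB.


-37 dB


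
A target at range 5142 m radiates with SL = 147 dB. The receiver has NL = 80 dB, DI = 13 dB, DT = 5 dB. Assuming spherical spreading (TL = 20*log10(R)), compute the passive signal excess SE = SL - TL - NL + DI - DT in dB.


Step 1: TL = 20*log10(5142) = 74.22 dB
Step 2: SE = 147 - 74.22 - 80 + 13 - 5 = 0.78

0.78 dB


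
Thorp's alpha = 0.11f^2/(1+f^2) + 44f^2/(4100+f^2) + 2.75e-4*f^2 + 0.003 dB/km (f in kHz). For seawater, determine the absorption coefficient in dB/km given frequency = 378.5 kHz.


82.286 dB/km


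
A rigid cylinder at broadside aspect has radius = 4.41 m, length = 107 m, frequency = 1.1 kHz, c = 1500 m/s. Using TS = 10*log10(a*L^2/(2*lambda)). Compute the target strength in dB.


lambda = 1500/1100 = 1.36364 m
TS = 10*log10(4.41*107^2/(2*1.36364)) = 42.67

42.67 dB


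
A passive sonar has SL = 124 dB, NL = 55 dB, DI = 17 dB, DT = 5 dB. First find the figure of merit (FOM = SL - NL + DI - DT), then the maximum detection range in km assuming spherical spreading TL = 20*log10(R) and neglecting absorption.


Step 1: FOM = SL - NL + DI - DT = 124 - 55 + 17 - 5 = 81 dB
Step 2: at max range FOM = TL = 20*log10(R), so R = 10^(81/20) = 11220.18 m = 11.22 km

11.22 km


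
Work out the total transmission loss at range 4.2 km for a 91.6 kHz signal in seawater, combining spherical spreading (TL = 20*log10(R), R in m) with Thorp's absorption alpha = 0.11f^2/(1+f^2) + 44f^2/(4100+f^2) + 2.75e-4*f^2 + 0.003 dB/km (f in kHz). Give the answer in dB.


Step 1 (Thorp): alpha = 0.11*8390.56/(1+8390.56) + 44*8390.56/(4100+8390.56) + 2.75e-4*8390.56 + 0.003 = 31.9775 dB/km
Step 2: TL_spread = 20*log10(4200) = 72.46 dB
Step 3: TL_abs = alpha*R = 31.9775 * 4.2 = 134.31 dB
Step 4: TL_total = 72.46 + 134.31 = 206.77

206.77 dB


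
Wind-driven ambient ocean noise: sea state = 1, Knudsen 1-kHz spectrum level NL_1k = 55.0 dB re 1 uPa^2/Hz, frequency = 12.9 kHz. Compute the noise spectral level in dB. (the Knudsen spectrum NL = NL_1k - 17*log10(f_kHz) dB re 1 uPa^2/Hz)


36.12 dB


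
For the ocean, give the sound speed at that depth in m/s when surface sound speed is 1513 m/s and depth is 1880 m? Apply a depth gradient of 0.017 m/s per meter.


1544.96 m/s


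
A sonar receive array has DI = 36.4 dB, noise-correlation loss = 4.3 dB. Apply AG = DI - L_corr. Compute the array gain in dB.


AG = DI - L_corr = 36.4 - 4.3 = 32.1

32.1 dB


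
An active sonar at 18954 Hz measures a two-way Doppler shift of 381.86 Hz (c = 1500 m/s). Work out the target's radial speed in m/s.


15.11 m/s


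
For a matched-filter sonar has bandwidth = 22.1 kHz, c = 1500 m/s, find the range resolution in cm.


3.39 cm


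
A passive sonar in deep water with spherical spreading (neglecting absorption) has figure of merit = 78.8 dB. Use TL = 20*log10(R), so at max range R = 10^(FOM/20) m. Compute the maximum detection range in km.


8.71 km


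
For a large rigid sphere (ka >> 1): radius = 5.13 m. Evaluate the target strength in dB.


8.18 dB


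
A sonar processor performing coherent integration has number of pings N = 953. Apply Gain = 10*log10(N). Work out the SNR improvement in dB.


Gain = 10*log10(953) = 29.79

29.79 dB


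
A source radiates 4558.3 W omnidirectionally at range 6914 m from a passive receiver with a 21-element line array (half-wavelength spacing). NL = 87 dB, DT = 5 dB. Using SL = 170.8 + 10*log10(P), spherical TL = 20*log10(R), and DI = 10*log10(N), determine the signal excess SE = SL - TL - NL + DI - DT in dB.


Step 1: SL = 170.8 + 10*log10(4558.3) = 207.39 dB
Step 2: TL = 20*log10(6914) = 76.79 dB
Step 3: DI = 10*log10(21) = 13.22 dB
Step 4: SE = SL - TL - NL + DI - DT = 207.39 - 76.79 - 87 + 13.22 - 5 = 51.82

51.82 dB


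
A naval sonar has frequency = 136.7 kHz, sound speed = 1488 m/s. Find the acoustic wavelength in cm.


lambda = c/f = 1488 / 136700 = 0.0109 m = 1.09 cm

1.09 cm


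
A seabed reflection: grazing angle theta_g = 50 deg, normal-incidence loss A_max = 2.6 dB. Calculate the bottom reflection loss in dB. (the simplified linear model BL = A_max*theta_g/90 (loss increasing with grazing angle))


BL = A_max * theta_g / 90 = 2.6 * 50 / 90 = 1.44

1.44 dB


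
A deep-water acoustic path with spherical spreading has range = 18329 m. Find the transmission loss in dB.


TL = 20*log10(18329) = 85.26

85.26 dB


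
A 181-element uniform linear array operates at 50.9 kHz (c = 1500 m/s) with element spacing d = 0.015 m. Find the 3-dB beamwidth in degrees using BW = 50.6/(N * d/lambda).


Step 1: lambda = 1500/50900 = 0.02947 m
Step 2: d/lambda = 0.015/0.02947 = 0.509
Step 3: BW = 50.6/(N * d/lambda) = 50.6/(181 * 0.509) = 0.55

0.55 deg


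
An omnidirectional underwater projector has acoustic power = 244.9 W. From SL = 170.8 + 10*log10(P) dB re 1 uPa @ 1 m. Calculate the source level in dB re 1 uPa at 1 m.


SL = 170.8 + 10*log10(244.9) = 170.8 + 23.89 = 194.69

194.69 dB


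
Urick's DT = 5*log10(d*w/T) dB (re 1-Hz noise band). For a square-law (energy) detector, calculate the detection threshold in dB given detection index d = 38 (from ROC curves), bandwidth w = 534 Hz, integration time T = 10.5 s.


16.43 dB


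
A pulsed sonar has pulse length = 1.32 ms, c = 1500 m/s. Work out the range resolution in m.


dR = c*tau/2 = 1500 * 1.32e-3 / 2 = 0.99

0.99 m


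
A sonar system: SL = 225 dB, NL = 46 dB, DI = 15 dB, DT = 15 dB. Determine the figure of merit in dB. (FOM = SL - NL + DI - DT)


179 dB


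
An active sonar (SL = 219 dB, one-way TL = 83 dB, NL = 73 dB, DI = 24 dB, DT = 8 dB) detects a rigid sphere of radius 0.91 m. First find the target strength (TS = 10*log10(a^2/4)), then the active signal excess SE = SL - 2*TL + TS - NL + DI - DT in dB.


Step 1: TS = 10*log10(0.91^2/4) = -6.84 dB
Step 2: SE = SL - 2*TL + TS - NL + DI - DT = 219 - 2*83 + (-6.84) - 73 + 24 - 8 = -10.84

-10.84 dB


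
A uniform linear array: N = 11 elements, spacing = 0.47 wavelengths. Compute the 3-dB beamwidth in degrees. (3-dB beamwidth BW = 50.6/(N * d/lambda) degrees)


9.79 deg


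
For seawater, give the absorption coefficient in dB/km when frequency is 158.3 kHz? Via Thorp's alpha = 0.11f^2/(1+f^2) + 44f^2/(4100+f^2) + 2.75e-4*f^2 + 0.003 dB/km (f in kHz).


44.817 dB/km


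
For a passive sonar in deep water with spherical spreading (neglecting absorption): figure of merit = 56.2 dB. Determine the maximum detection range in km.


0.65 km


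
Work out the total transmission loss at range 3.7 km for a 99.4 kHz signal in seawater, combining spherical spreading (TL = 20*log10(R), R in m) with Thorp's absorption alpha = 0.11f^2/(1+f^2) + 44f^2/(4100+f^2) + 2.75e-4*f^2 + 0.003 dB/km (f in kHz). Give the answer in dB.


196.89 dB


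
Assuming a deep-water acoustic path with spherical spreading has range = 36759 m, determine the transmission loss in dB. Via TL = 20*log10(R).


TL = 20*log10(36759) = 91.31

91.31 dB


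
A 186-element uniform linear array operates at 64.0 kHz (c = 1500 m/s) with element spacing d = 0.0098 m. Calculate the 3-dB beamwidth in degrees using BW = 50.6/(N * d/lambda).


0.65 deg


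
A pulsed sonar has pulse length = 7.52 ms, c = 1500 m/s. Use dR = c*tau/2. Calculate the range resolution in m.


dR = c*tau/2 = 1500 * 7.52e-3 / 2 = 5.64

5.64 m


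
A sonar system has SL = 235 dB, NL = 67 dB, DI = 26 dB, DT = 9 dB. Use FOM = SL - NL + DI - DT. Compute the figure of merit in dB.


FOM = SL - NL + DI - DT = 235 - 67 + 26 - 9 = 185

185 dB


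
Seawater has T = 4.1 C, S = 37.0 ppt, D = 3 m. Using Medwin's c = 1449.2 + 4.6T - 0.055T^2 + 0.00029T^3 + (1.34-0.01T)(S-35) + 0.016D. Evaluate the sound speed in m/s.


1469.8 m/s


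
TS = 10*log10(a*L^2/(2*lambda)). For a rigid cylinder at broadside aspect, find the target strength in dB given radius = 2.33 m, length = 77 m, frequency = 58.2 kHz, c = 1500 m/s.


lambda = 1500/58200 = 0.02577 m
TS = 10*log10(2.33*77^2/(2*0.02577)) = 54.28

54.28 dB


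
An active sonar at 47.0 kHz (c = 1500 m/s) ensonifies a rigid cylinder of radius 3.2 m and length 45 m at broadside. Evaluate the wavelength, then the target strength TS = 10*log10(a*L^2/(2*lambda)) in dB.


Step 1: lambda = c/f = 1500/47000 = 0.03191 m
Step 2: TS = 10*log10(a*L^2/(2*lambda)) = 10*log10(3.2*45^2/(2*0.03191)) = 50.07

50.07 dB


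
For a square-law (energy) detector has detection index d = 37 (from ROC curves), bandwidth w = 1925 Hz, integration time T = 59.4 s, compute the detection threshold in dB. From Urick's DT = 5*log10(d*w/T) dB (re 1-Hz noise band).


DT = 5*log10(d*w/T) = 5*log10(37 * 1925 / 59.4) = 5*log10(1199.07) = 15.39

15.39 dB


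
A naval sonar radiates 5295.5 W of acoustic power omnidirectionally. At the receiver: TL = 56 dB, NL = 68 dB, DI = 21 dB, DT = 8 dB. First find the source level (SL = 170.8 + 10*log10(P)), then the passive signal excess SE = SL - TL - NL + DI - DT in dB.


Step 1: SL = 170.8 + 10*log10(5295.5) = 208.04 dB
Step 2: SE = SL - TL - NL + DI - DT = 208.04 - 56 - 68 + 21 - 8 = 97.04

97.04 dB


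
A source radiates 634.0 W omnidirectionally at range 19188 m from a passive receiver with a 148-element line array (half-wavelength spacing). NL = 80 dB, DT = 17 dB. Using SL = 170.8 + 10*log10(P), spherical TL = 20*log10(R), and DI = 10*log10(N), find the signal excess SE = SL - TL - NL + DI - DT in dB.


Step 1: SL = 170.8 + 10*log10(634.0) = 198.82 dB
Step 2: TL = 20*log10(19188) = 85.66 dB
Step 3: DI = 10*log10(148) = 21.7 dB
Step 4: SE = SL - TL - NL + DI - DT = 198.82 - 85.66 - 80 + 21.7 - 17 = 37.86

37.86 dB


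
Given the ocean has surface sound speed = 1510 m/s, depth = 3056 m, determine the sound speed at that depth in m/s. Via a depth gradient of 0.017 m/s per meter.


c = 1510 + 0.017 * 3056 = 1561.952

1561.952 m/s


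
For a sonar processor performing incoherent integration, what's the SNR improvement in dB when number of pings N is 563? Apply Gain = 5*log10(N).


Gain = 5*log10(563) = 13.75

13.75 dB


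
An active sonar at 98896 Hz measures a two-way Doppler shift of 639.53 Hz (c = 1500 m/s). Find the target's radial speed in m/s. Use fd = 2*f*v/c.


From fd = 2*f*v/c, v = c*fd/(2*f) = 1500 * 639.53 / (2*98896) = 4.85

4.85 m/s


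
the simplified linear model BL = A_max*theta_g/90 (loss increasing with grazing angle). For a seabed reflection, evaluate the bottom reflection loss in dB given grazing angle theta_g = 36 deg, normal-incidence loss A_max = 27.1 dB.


10.84 dB


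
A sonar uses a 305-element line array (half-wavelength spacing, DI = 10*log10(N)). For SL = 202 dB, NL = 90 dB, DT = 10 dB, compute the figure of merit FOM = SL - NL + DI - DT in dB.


Step 1: DI = 10*log10(305) = 24.84 dB
Step 2: FOM = SL - NL + DI - DT = 202 - 90 + 24.84 - 10 = 126.84

126.84 dB


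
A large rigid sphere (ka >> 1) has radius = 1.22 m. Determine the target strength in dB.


-4.29 dB


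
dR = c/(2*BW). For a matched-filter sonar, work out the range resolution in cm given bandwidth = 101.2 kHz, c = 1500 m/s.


dR = c/(2*BW) = 1500 / (2 * 101.2e3) = 0.0074 m = 0.74 cm

0.74 cm


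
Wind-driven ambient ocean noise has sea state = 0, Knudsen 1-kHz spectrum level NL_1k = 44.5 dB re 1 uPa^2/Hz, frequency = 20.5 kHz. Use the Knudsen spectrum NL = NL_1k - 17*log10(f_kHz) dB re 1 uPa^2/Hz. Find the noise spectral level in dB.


NL = NL_1k - 17*log10(f_kHz) = 44.5 - 17*log10(20.5) = 44.5 - (22.3) = 22.2

22.2 dB


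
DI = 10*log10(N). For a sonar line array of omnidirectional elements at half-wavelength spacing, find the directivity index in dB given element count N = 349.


DI = 10*log10(349) = 25.43

25.43 dB


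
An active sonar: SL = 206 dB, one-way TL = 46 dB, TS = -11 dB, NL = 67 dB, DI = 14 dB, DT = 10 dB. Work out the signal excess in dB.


SE = SL - 2*TL + TS - NL + DI - DT = 206 - 2*46 + (-11) - 67 + 14 - 10 = 40

40 dB


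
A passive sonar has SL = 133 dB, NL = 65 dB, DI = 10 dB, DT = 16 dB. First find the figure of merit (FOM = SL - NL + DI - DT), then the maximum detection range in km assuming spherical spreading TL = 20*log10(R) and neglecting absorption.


Step 1: FOM = SL - NL + DI - DT = 133 - 65 + 10 - 16 = 62 dB
Step 2: at max range FOM = TL = 20*log10(R), so R = 10^(62/20) = 1258.93 m = 1.26 km

1.26 km


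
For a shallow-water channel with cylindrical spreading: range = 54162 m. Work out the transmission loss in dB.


TL = 10*log10(54162) = 47.34

47.34 dB


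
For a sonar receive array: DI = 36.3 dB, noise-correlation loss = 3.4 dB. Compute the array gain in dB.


AG = DI - L_corr = 36.3 - 3.4 = 32.9

32.9 dB


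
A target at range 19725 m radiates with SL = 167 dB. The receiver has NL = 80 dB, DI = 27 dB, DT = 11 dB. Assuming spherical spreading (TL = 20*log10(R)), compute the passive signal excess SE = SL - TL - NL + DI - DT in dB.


17.1 dB


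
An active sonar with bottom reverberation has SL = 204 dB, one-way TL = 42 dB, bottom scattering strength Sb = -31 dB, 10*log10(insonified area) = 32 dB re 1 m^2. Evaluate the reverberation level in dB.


121 dB


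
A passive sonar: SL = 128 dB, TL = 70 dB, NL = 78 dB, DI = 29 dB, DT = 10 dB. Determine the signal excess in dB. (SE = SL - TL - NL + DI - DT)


-1 dB


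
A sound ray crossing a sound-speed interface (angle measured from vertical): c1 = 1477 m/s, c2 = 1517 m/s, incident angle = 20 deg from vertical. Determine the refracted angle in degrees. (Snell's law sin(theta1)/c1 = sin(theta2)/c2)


20.57 deg


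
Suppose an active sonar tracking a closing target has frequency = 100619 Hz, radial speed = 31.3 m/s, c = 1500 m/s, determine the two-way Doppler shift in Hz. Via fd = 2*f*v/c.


fd = 2*f*v/c = 2 * 100619 * 31.3 / 1500 = 4199.17

4199.17 Hz


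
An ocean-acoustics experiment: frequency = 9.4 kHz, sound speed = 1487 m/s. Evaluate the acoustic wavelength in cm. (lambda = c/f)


15.82 cm


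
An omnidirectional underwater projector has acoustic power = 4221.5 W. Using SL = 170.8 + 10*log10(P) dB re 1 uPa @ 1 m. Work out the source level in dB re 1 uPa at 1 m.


207.05 dB


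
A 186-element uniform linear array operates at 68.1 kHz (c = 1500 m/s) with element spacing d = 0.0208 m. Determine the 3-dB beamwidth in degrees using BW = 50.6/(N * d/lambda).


Step 1: lambda = 1500/68100 = 0.02203 m
Step 2: d/lambda = 0.0208/0.02203 = 0.9442
Step 3: BW = 50.6/(N * d/lambda) = 50.6/(186 * 0.9442) = 0.29

0.29 deg


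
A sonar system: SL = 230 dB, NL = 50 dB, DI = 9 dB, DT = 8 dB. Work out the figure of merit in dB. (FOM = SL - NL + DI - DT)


181 dB


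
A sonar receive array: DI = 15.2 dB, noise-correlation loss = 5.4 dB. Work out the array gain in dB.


9.8 dB


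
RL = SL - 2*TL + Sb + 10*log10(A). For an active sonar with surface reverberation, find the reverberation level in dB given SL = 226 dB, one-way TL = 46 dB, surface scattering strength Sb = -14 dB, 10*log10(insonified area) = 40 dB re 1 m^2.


160 dB


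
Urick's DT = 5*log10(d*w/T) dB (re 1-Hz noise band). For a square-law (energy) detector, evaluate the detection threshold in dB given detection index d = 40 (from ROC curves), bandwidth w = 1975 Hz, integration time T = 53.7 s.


15.84 dB


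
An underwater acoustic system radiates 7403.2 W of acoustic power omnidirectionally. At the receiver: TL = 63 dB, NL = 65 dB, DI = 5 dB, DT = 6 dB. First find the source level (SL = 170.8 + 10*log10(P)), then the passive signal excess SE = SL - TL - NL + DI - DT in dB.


Step 1: SL = 170.8 + 10*log10(7403.2) = 209.49 dB
Step 2: SE = SL - TL - NL + DI - DT = 209.49 - 63 - 65 + 5 - 6 = 80.49

80.49 dB


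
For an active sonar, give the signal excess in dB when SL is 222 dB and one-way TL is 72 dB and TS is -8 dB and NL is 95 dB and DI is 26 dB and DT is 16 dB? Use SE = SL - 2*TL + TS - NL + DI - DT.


SE = SL - 2*TL + TS - NL + DI - DT = 222 - 2*72 + (-8) - 95 + 26 - 16 = -15

-15 dB


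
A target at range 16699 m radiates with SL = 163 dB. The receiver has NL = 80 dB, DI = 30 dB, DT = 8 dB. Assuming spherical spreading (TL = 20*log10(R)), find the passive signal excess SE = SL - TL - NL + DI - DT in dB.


Step 1: TL = 20*log10(16699) = 84.45 dB
Step 2: SE = 163 - 84.45 - 80 + 30 - 8 = 20.55

20.55 dB


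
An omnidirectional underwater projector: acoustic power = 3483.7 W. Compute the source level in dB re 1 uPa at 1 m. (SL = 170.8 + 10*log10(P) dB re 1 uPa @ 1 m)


SL = 170.8 + 10*log10(3483.7) = 170.8 + 35.42 = 206.22

206.22 dB


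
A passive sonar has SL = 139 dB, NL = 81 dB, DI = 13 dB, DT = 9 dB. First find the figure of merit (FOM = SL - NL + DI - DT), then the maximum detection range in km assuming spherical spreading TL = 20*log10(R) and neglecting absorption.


Step 1: FOM = SL - NL + DI - DT = 139 - 81 + 13 - 9 = 62 dB
Step 2: at max range FOM = TL = 20*log10(R), so R = 10^(62/20) = 1258.93 m = 1.26 km

1.26 km


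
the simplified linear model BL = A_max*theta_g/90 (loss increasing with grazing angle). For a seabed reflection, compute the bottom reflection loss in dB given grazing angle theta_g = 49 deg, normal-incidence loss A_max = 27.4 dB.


BL = A_max * theta_g / 90 = 27.4 * 49 / 90 = 14.92

14.92 dB


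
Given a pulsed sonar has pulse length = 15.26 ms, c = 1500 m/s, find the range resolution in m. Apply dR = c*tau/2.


11.445 m


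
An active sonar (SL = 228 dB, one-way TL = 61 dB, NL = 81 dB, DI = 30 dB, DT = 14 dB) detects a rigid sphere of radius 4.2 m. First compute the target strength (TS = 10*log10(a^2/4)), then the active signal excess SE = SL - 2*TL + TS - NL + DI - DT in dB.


Step 1: TS = 10*log10(4.2^2/4) = 6.44 dB
Step 2: SE = SL - 2*TL + TS - NL + DI - DT = 228 - 2*61 + (6.44) - 81 + 30 - 14 = 47.44

47.44 dB


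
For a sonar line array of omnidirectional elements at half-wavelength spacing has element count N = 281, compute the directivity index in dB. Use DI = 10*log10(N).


24.49 dB


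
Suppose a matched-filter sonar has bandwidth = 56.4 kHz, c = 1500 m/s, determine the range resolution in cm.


1.33 cm


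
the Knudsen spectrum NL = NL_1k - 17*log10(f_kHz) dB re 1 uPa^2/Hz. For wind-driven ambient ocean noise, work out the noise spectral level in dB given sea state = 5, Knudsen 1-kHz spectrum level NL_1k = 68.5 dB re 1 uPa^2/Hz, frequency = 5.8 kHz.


NL = NL_1k - 17*log10(f_kHz) = 68.5 - 17*log10(5.8) = 68.5 - (12.98) = 55.52

55.52 dB


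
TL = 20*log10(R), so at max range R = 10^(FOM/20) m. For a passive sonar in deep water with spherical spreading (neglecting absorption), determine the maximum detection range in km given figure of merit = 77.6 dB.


7.59 km


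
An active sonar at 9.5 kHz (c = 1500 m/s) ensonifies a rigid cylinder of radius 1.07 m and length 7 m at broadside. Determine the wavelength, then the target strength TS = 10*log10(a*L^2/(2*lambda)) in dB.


Step 1: lambda = c/f = 1500/9500 = 0.15789 m
Step 2: TS = 10*log10(a*L^2/(2*lambda)) = 10*log10(1.07*7^2/(2*0.15789)) = 22.2

22.2 dB


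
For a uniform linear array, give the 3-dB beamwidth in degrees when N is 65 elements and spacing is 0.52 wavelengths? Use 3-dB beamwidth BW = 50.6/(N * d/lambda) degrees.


BW = 50.6 / (65 * 0.52) = 50.6 / 33.8 = 1.5

1.5 deg


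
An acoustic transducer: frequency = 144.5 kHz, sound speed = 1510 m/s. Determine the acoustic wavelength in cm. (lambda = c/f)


lambda = c/f = 1510 / 144500 = 0.0104 m = 1.04 cm

1.04 cm


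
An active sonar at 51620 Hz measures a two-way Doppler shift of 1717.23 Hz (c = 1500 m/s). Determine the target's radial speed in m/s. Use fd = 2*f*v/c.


24.95 m/s


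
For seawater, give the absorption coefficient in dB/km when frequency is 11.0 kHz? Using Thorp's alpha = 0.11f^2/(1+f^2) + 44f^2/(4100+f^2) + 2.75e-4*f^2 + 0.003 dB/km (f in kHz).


f^2 = 121.0
alpha = 0.11*121.0/(1+121.0) + 44*121.0/(4100+121.0) + 2.75e-4*121.0 + 0.003 = 1.407

1.407 dB/km


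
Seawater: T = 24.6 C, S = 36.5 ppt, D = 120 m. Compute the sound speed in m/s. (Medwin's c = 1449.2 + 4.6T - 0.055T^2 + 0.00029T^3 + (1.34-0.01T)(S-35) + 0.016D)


1536.95 m/s


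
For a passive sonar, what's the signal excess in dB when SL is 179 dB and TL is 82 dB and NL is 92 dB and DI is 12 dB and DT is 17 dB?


SE = SL - TL - NL + DI - DT = 179 - 82 - 92 + 12 - 17 = 0

0 dB


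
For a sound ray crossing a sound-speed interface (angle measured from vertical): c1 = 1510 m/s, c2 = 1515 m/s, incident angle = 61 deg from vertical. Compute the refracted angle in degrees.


sin(theta2) = (c2/c1)*sin(theta1) = (1515/1510)*sin(61 deg) = 0.87752
theta2 = arcsin(0.87752) = 61.34

61.34 deg


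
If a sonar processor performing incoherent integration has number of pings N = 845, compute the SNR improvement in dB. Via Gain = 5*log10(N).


14.63 dB


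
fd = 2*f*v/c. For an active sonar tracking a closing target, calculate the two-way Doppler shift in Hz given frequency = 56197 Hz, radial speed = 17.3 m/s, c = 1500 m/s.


fd = 2*f*v/c = 2 * 56197 * 17.3 / 1500 = 1296.28

1296.28 Hz


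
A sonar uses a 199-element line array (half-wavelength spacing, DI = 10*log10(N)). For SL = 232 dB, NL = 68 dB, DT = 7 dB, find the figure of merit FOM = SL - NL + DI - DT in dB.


Step 1: DI = 10*log10(199) = 22.99 dB
Step 2: FOM = SL - NL + DI - DT = 232 - 68 + 22.99 - 7 = 179.99

179.99 dB


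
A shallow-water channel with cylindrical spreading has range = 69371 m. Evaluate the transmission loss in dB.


TL = 10*log10(69371) = 48.41

48.41 dB


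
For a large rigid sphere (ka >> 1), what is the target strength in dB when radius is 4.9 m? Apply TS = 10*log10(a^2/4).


TS = 10*log10(4.9^2 / 4) = 10*log10(6.0025) = 7.78

7.78 dB


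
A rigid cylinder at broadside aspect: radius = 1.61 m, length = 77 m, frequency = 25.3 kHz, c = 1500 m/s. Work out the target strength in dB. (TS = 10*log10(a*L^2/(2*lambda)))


lambda = 1500/25300 = 0.05929 m
TS = 10*log10(1.61*77^2/(2*0.05929)) = 49.06

49.06 dB


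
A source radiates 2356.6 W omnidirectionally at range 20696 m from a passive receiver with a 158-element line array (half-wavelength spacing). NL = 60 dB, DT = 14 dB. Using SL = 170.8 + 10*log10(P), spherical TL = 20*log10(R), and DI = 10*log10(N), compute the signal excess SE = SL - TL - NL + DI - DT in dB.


66.19 dB


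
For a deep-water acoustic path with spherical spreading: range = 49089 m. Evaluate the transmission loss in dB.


93.82 dB


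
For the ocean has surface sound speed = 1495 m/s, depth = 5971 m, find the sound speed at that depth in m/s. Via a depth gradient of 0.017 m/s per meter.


c = 1495 + 0.017 * 5971 = 1596.507

1596.507 m/s


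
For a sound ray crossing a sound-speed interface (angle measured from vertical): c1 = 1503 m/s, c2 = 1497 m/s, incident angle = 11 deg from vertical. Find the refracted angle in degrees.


sin(theta2) = (c2/c1)*sin(theta1) = (1497/1503)*sin(11 deg) = 0.19005
theta2 = arcsin(0.19005) = 10.96

10.96 deg


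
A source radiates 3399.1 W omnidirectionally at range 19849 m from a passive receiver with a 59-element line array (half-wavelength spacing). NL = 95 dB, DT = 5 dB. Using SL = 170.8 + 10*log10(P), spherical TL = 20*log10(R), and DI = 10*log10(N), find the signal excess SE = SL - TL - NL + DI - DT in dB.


Step 1: SL = 170.8 + 10*log10(3399.1) = 206.11 dB
Step 2: TL = 20*log10(19849) = 85.95 dB
Step 3: DI = 10*log10(59) = 17.71 dB
Step 4: SE = SL - TL - NL + DI - DT = 206.11 - 85.95 - 95 + 17.71 - 5 = 37.87

37.87 dB


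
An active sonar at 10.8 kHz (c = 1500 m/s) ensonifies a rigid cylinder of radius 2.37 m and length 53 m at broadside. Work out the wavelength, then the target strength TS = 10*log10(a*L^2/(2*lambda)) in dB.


Step 1: lambda = c/f = 1500/10800 = 0.13889 m
Step 2: TS = 10*log10(a*L^2/(2*lambda)) = 10*log10(2.37*53^2/(2*0.13889)) = 43.8

43.8 dB


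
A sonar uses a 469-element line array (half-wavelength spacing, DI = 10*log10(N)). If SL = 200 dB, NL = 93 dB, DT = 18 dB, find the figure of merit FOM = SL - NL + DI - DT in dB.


Step 1: DI = 10*log10(469) = 26.71 dB
Step 2: FOM = SL - NL + DI - DT = 200 - 93 + 26.71 - 18 = 115.71

115.71 dB


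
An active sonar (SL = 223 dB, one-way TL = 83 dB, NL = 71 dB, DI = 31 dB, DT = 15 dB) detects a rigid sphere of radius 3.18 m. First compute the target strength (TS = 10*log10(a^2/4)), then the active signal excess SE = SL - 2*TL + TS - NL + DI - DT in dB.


Step 1: TS = 10*log10(3.18^2/4) = 4.03 dB
Step 2: SE = SL - 2*TL + TS - NL + DI - DT = 223 - 2*83 + (4.03) - 71 + 31 - 15 = 6.03

6.03 dB


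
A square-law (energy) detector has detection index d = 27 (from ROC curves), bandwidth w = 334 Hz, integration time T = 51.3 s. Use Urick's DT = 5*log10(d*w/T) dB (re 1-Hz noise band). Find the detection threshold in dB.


11.22 dB


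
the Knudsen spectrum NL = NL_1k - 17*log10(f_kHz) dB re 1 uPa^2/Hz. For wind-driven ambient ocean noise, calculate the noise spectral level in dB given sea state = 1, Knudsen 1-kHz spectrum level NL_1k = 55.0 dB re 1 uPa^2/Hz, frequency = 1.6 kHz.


NL = NL_1k - 17*log10(f_kHz) = 55.0 - 17*log10(1.6) = 55.0 - (3.47) = 51.53

51.53 dB


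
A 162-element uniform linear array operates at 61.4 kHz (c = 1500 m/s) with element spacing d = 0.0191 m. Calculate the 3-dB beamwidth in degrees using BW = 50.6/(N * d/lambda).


Step 1: lambda = 1500/61400 = 0.02443 m
Step 2: d/lambda = 0.0191/0.02443 = 0.7818
Step 3: BW = 50.6/(N * d/lambda) = 50.6/(162 * 0.7818) = 0.4

0.4 deg


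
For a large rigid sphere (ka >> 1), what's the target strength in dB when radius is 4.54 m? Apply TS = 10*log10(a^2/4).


7.12 dB


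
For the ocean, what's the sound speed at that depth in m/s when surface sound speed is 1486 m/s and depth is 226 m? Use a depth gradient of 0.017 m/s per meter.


c = 1486 + 0.017 * 226 = 1489.842

1489.842 m/s


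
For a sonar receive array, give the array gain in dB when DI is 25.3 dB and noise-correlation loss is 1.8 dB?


AG = DI - L_corr = 25.3 - 1.8 = 23.5

23.5 dB


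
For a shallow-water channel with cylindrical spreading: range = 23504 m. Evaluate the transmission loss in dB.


TL = 10*log10(23504) = 43.71

43.71 dB


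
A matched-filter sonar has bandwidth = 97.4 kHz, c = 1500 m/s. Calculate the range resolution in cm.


0.77 cm


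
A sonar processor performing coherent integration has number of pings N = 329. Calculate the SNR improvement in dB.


Gain = 10*log10(329) = 25.17

25.17 dB


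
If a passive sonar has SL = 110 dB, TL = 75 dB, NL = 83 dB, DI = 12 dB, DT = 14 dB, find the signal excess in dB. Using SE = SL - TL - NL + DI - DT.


SE = SL - TL - NL + DI - DT = 110 - 75 - 83 + 12 - 14 = -50

-50 dB


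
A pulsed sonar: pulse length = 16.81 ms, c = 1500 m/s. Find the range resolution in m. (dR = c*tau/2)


dR = c*tau/2 = 1500 * 16.81e-3 / 2 = 12.6075

12.6075 m


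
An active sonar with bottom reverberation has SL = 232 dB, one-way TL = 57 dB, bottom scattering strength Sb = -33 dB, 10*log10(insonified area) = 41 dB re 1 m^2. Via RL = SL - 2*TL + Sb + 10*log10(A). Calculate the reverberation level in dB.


RL = SL - 2*TL + Sb + 10*log10(A) = 232 - 2*57 + (-33) + 41 = 126

126 dB


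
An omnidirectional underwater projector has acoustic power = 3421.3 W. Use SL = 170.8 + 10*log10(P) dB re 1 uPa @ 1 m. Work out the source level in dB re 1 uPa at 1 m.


SL = 170.8 + 10*log10(3421.3) = 170.8 + 35.34 = 206.14

206.14 dB


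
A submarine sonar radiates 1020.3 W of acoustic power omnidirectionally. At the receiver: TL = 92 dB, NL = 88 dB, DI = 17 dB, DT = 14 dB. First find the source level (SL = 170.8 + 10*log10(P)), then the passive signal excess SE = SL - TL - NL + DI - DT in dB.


Step 1: SL = 170.8 + 10*log10(1020.3) = 200.89 dB
Step 2: SE = SL - TL - NL + DI - DT = 200.89 - 92 - 88 + 17 - 14 = 23.89

23.89 dB


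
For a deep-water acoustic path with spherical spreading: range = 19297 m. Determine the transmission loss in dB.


TL = 20*log10(19297) = 85.71

85.71 dB


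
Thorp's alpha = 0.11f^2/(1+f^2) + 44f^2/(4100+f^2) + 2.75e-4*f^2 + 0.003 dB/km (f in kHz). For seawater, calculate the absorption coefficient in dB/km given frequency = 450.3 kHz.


f^2 = 202770.09
alpha = 0.11*202770.09/(1+202770.09) + 44*202770.09/(4100+202770.09) + 2.75e-4*202770.09 + 0.003 = 99.003

99.003 dB/km


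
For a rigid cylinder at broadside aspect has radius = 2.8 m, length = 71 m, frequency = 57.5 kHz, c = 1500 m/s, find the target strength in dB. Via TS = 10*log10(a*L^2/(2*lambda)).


lambda = 1500/57500 = 0.02609 m
TS = 10*log10(2.8*71^2/(2*0.02609)) = 54.32

54.32 dB


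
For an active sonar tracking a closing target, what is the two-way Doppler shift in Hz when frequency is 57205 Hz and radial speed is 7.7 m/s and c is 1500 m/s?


587.3 Hz


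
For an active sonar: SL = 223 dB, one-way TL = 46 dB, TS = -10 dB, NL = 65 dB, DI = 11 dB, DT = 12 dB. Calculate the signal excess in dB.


SE = SL - 2*TL + TS - NL + DI - DT = 223 - 2*46 + (-10) - 65 + 11 - 12 = 55

55 dB


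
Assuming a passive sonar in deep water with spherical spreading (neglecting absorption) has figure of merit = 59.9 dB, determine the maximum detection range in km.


At max range FOM = TL, so 20*log10(R) = 59.9
R = 10^(59.9/20) = 988.55 m = 0.99 km

0.99 km


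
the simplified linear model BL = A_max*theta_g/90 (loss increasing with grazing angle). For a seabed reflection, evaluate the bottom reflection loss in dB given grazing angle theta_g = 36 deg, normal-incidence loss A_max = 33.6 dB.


BL = A_max * theta_g / 90 = 33.6 * 36 / 90 = 13.44

13.44 dB


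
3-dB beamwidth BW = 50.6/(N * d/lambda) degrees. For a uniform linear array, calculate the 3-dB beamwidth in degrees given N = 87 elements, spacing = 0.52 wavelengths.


1.12 deg


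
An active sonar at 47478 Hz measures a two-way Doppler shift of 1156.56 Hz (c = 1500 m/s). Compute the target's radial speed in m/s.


From fd = 2*f*v/c, v = c*fd/(2*f) = 1500 * 1156.56 / (2*47478) = 18.27

18.27 m/s


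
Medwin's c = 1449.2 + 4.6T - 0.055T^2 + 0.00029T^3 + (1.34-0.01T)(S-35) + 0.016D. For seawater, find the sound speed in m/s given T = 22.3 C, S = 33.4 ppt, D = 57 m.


c = 1449.2 + 4.6*22.3 - 0.055*22.3^2 + 0.00029*22.3^3 + (1.34 - 0.01*22.3)*(33.4 - 35) + 0.016*57 = 1526.77

1526.77 m/s


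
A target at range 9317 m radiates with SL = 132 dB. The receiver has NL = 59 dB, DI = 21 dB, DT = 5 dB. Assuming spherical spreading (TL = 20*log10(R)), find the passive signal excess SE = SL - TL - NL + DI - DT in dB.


Step 1: TL = 20*log10(9317) = 79.39 dB
Step 2: SE = 132 - 79.39 - 59 + 21 - 5 = 9.61

9.61 dB


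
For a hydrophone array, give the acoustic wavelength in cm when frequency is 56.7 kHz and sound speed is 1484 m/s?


2.62 cm


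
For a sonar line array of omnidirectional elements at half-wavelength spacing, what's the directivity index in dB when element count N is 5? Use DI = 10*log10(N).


DI = 10*log10(5) = 6.99

6.99 dB


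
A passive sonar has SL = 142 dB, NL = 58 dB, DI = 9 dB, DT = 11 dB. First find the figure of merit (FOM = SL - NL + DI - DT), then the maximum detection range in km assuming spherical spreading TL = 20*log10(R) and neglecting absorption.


Step 1: FOM = SL - NL + DI - DT = 142 - 58 + 9 - 11 = 82 dB
Step 2: at max range FOM = TL = 20*log10(R), so R = 10^(82/20) = 12589.25 m = 12.59 km

12.59 km


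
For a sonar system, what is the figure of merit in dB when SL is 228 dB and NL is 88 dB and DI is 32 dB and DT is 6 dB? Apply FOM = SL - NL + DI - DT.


166 dB


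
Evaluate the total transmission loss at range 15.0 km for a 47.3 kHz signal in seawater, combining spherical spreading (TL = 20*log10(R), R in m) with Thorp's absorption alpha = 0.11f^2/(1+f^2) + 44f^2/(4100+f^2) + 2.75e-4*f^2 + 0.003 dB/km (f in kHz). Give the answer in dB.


Step 1 (Thorp): alpha = 0.11*2237.29/(1+2237.29) + 44*2237.29/(4100+2237.29) + 2.75e-4*2237.29 + 0.003 = 16.2618 dB/km
Step 2: TL_spread = 20*log10(15000) = 83.52 dB
Step 3: TL_abs = alpha*R = 16.2618 * 15.0 = 243.93 dB
Step 4: TL_total = 83.52 + 243.93 = 327.45

327.45 dB


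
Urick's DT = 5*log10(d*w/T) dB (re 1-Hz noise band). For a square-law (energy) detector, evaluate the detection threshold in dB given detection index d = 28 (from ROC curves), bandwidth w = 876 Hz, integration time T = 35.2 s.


DT = 5*log10(d*w/T) = 5*log10(28 * 876 / 35.2) = 5*log10(696.82) = 14.22

14.22 dB


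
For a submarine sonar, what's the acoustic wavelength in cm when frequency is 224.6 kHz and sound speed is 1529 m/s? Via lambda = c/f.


lambda = c/f = 1529 / 224600 = 0.0068 m = 0.68 cm

0.68 cm


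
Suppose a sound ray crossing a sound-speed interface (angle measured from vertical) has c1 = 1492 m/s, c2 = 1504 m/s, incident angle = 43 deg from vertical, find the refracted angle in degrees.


43.43 deg


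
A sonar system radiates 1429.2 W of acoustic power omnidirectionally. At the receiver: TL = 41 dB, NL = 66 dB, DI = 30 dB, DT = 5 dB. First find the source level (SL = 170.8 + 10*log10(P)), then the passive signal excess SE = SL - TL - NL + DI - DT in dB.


Step 1: SL = 170.8 + 10*log10(1429.2) = 202.35 dB
Step 2: SE = SL - TL - NL + DI - DT = 202.35 - 41 - 66 + 30 - 5 = 120.35

120.35 dB


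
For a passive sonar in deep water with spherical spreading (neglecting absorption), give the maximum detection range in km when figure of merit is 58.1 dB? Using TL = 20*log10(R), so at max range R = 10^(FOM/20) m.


At max range FOM = TL, so 20*log10(R) = 58.1
R = 10^(58.1/20) = 803.53 m = 0.8 km

0.8 km


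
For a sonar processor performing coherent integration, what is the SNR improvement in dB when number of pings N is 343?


Gain = 10*log10(343) = 25.35

25.35 dB


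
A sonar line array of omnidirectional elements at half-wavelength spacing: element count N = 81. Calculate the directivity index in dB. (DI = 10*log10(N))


DI = 10*log10(81) = 19.08

19.08 dB


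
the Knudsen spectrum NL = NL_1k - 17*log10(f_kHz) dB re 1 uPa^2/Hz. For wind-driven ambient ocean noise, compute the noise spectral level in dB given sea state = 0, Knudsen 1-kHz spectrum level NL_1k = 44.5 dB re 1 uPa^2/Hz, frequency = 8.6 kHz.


NL = NL_1k - 17*log10(f_kHz) = 44.5 - 17*log10(8.6) = 44.5 - (15.89) = 28.61

28.61 dB


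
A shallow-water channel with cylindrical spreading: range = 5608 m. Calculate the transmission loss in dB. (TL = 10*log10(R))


37.49 dB


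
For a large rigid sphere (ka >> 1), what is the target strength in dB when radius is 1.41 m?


TS = 10*log10(1.41^2 / 4) = 10*log10(0.497025) = -3.04

-3.04 dB


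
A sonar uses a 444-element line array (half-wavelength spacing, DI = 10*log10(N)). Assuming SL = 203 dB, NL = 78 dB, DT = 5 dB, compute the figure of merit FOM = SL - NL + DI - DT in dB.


Step 1: DI = 10*log10(444) = 26.47 dB
Step 2: FOM = SL - NL + DI - DT = 203 - 78 + 26.47 - 5 = 146.47

146.47 dB
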